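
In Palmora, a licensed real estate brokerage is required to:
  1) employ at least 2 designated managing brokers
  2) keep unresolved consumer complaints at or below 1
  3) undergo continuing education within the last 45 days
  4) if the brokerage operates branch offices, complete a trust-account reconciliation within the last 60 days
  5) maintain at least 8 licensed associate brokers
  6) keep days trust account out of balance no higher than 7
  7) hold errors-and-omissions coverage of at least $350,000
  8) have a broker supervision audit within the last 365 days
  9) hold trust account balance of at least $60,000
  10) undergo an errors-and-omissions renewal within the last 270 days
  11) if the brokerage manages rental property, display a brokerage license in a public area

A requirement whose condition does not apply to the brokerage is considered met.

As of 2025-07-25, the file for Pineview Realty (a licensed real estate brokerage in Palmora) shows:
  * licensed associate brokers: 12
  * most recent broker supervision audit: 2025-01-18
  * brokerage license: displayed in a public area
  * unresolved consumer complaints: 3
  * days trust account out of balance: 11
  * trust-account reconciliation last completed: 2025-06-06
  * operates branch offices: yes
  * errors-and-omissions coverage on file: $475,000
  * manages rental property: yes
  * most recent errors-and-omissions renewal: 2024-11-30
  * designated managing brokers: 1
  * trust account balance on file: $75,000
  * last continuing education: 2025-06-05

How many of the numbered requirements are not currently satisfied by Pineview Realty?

4

1. designated managing brokers 1 < 2 → not met
2. unresolved consumer complaints 3 > 1 → not met
3. continuing education 50 days ago vs limit 45 → not met
4. condition 'operates branch offices' holds; trust-account reconciliation 49 days ago vs limit 60 → met
5. licensed associate brokers 12 ≥ 8 → met
6. days trust account out of balance 11 > 7 → not met
7. errors-and-omissions coverage $475,000 ≥ $350,000 → met
8. broker supervision audit 188 days ago vs limit 365 → met
9. trust account balance $75,000 ≥ $60,000 → met
10. errors-and-omissions renewal 237 days ago vs limit 270 → met
11. condition 'manages rental property' holds; brokerage license present → met
Not met: 4 of 11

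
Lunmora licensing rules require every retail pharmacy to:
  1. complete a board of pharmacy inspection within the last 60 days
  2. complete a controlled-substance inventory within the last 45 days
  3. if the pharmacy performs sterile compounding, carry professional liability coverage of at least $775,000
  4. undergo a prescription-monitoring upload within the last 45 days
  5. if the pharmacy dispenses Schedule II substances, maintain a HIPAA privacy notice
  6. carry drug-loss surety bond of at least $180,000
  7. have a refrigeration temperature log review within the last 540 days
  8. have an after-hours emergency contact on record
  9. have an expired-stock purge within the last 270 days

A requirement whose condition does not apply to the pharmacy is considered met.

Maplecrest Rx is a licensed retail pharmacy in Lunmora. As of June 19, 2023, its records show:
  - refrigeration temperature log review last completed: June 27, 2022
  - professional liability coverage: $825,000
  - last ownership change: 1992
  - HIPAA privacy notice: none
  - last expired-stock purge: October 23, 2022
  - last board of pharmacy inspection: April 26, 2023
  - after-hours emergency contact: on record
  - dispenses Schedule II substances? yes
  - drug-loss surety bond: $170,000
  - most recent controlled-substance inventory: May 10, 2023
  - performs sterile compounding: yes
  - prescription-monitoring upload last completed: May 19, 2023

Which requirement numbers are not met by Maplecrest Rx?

1. board of pharmacy inspection 54 days ago vs limit 60 → met
2. controlled-substance inventory 40 days ago vs limit 45 → met
3. condition 'performs sterile compounding' holds; professional liability coverage $825,000 ≥ $775,000 → met
4. prescription-monitoring upload 31 days ago vs limit 45 → met
5. condition 'dispenses Schedule II substances' holds; HIPAA privacy notice absent → not met
6. drug-loss surety bond $170,000 < $180,000 → not met
7. refrigeration temperature log review 357 days ago vs limit 540 → met
8. after-hours emergency contact present → met
9. expired-stock purge 239 days ago vs limit 270 → met
Not met: 5, 6

5, 6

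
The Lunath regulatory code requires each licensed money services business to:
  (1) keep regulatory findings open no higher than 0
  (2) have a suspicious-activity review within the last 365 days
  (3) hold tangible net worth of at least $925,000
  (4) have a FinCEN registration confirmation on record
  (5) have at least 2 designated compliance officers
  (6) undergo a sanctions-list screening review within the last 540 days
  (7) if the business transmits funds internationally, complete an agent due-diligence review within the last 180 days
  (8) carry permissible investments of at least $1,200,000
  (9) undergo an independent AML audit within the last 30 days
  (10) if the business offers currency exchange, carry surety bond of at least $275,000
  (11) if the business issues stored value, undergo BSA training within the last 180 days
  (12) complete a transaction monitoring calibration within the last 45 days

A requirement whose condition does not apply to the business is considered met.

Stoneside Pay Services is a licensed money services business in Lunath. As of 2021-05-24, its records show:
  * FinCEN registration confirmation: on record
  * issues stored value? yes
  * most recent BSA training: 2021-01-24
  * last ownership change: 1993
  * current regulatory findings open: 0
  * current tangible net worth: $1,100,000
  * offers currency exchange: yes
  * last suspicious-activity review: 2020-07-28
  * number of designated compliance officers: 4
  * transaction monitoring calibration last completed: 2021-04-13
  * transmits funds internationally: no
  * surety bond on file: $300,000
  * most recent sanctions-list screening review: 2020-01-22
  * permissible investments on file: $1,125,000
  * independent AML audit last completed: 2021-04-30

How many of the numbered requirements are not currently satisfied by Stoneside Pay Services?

1. regulatory findings open 0 ≤ 0 → met
2. suspicious-activity review 300 days ago vs limit 365 → met
3. tangible net worth $1,100,000 ≥ $925,000 → met
4. FinCEN registration confirmation present → met
5. designated compliance officers 4 ≥ 2 → met
6. sanctions-list screening review 488 days ago vs limit 540 → met
7. condition 'transmits funds internationally' does not hold → requirement n/a → met
8. permissible investments $1,125,000 < $1,200,000 → not met
9. independent AML audit 24 days ago vs limit 30 → met
10. condition 'offers currency exchange' holds; surety bond $300,000 ≥ $275,000 → met
11. condition 'issues stored value' holds; BSA training 120 days ago vs limit 180 → met
12. transaction monitoring calibration 41 days ago vs limit 45 → met
Not met: 1 of 12

1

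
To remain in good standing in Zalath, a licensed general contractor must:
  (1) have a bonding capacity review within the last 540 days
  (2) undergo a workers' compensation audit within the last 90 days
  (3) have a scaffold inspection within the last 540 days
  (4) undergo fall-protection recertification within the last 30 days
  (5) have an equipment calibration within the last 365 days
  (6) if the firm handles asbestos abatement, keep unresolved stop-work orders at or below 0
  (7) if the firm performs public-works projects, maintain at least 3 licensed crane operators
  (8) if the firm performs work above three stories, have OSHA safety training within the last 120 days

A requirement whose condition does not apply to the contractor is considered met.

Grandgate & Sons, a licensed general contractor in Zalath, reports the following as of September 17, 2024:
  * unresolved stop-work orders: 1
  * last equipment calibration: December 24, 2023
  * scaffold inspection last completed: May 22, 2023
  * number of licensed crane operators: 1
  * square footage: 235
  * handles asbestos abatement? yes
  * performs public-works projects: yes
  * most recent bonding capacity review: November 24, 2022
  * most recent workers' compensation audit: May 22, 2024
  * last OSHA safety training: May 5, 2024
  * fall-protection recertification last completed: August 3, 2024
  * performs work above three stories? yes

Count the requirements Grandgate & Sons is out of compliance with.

6

1. bonding capacity review 663 days ago vs limit 540 → not met
2. workers' compensation audit 118 days ago vs limit 90 → not met
3. scaffold inspection 484 days ago vs limit 540 → met
4. fall-protection recertification 45 days ago vs limit 30 → not met
5. equipment calibration 268 days ago vs limit 365 → met
6. condition 'handles asbestos abatement' holds; unresolved stop-work orders 1 > 0 → not met
7. condition 'performs public-works projects' holds; licensed crane operators 1 < 3 → not met
8. condition 'performs work above three stories' holds; OSHA safety training 135 days ago vs limit 120 → not met
Not met: 6 of 8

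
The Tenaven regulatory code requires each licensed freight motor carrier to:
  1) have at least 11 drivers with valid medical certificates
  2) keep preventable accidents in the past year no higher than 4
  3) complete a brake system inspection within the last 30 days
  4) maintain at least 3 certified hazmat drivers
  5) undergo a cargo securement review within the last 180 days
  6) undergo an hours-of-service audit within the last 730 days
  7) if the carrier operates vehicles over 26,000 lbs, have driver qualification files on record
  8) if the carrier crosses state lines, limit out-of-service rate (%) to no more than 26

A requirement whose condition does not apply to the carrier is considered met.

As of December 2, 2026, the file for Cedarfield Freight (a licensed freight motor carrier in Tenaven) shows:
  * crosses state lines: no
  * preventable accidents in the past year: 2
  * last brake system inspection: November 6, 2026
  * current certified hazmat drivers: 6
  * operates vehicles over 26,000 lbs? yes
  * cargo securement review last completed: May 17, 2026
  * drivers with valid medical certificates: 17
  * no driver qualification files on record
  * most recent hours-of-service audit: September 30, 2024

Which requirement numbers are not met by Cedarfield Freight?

5, 6, 7

1. drivers with valid medical certificates 17 ≥ 11 → met
2. preventable accidents in the past year 2 ≤ 4 → met
3. brake system inspection 26 days ago vs limit 30 → met
4. certified hazmat drivers 6 ≥ 3 → met
5. cargo securement review 199 days ago vs limit 180 → not met
6. hours-of-service audit 793 days ago vs limit 730 → not met
7. condition 'operates vehicles over 26,000 lbs' holds; driver qualification files absent → not met
8. condition 'crosses state lines' does not hold → requirement n/a → met
Not met: 5, 6, 7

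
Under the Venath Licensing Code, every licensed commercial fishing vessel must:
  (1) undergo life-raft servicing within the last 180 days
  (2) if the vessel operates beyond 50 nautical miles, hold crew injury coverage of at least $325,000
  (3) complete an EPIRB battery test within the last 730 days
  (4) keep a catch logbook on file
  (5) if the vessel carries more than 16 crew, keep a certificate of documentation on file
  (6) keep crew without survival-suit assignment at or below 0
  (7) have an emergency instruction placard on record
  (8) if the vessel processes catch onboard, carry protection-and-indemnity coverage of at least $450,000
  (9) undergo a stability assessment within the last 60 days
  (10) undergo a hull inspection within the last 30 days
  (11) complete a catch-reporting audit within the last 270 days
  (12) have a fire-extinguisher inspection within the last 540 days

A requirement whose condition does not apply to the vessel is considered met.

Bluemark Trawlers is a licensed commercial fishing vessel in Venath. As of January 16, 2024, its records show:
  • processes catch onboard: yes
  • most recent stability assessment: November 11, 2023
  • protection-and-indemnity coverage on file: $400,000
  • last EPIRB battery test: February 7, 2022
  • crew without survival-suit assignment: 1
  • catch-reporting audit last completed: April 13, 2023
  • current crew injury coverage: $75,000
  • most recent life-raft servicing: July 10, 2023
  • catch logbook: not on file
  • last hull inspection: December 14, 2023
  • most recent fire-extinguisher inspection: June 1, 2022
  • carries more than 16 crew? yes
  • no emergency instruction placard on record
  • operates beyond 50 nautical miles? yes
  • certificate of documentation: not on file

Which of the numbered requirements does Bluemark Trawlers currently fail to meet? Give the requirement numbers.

1. life-raft servicing 190 days ago vs limit 180 → not met
2. condition 'operates beyond 50 nautical miles' holds; crew injury coverage $75,000 < $325,000 → not met
3. EPIRB battery test 708 days ago vs limit 730 → met
4. catch logbook absent → not met
5. condition 'carries more than 16 crew' holds; certificate of documentation absent → not met
6. crew without survival-suit assignment 1 > 0 → not met
7. emergency instruction placard absent → not met
8. condition 'processes catch onboard' holds; protection-and-indemnity coverage $400,000 < $450,000 → not met
9. stability assessment 66 days ago vs limit 60 → not met
10. hull inspection 33 days ago vs limit 30 → not met
11. catch-reporting audit 278 days ago vs limit 270 → not met
12. fire-extinguisher inspection 594 days ago vs limit 540 → not met
Not met: 1, 2, 4, 5, 6, 7, 8, 9, 10, 11, 12

1, 2, 4, 5, 6, 7, 8, 9, 10, 11, 12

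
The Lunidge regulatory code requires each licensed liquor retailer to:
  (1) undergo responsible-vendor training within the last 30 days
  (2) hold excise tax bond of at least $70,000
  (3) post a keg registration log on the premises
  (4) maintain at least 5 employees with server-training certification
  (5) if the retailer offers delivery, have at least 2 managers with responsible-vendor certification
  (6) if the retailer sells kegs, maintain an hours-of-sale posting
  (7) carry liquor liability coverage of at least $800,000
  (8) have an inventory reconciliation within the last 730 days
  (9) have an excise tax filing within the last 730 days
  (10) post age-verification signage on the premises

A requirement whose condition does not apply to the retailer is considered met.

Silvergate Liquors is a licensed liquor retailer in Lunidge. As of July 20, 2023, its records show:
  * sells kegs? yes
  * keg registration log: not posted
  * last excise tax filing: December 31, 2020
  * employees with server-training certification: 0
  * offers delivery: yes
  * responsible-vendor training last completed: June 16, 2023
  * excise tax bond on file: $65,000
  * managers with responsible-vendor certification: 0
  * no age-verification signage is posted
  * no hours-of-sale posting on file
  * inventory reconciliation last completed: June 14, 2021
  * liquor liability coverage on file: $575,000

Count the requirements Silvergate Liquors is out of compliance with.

10

1. responsible-vendor training 34 days ago vs limit 30 → not met
2. excise tax bond $65,000 < $70,000 → not met
3. keg registration log absent → not met
4. employees with server-training certification 0 < 5 → not met
5. condition 'offers delivery' holds; managers with responsible-vendor certification 0 < 2 → not met
6. condition 'sells kegs' holds; hours-of-sale posting absent → not met
7. liquor liability coverage $575,000 < $800,000 → not met
8. inventory reconciliation 766 days ago vs limit 730 → not met
9. excise tax filing 931 days ago vs limit 730 → not met
10. age-verification signage absent → not met
Not met: 10 of 10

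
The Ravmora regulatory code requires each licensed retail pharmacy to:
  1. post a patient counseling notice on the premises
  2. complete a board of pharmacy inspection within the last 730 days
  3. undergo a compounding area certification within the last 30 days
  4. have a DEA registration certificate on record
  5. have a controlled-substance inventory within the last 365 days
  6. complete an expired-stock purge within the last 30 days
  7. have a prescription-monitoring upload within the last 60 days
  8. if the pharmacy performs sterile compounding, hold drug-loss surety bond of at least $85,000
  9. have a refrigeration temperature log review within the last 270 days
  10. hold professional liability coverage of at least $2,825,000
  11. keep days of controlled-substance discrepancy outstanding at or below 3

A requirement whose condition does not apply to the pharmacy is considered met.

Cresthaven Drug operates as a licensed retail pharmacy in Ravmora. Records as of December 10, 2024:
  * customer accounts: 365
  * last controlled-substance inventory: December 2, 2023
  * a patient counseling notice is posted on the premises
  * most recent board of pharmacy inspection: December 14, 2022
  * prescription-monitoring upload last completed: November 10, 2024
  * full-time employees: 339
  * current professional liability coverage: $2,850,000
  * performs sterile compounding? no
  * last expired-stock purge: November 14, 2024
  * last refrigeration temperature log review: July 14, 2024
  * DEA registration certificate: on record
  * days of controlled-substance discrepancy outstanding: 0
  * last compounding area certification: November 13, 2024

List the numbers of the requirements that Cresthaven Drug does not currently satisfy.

1. patient counseling notice present → met
2. board of pharmacy inspection 727 days ago vs limit 730 → met
3. compounding area certification 27 days ago vs limit 30 → met
4. DEA registration certificate present → met
5. controlled-substance inventory 374 days ago vs limit 365 → not met
6. expired-stock purge 26 days ago vs limit 30 → met
7. prescription-monitoring upload 30 days ago vs limit 60 → met
8. condition 'performs sterile compounding' does not hold → requirement n/a → met
9. refrigeration temperature log review 149 days ago vs limit 270 → met
10. professional liability coverage $2,850,000 ≥ $2,825,000 → met
11. days of controlled-substance discrepancy outstanding 0 ≤ 3 → met
Not met: 5

5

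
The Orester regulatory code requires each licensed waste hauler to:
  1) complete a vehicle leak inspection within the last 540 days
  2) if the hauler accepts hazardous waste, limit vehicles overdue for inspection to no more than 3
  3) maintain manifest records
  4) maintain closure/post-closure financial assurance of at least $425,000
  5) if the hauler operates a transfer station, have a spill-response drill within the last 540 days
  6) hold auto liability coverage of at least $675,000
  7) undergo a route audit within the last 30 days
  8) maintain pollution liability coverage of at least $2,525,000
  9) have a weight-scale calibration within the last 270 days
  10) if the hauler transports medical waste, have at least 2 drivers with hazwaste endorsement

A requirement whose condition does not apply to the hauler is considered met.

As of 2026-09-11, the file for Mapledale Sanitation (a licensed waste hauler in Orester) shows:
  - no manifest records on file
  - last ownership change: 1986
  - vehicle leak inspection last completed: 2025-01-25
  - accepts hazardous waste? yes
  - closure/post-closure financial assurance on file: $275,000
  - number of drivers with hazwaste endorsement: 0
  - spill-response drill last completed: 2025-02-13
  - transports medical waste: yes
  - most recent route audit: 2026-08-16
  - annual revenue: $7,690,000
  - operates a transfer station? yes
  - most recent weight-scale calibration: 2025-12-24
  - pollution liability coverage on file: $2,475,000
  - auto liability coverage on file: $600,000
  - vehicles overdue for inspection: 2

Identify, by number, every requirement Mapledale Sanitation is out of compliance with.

1, 3, 4, 5, 6, 8, 10

1. vehicle leak inspection 594 days ago vs limit 540 → not met
2. condition 'accepts hazardous waste' holds; vehicles overdue for inspection 2 ≤ 3 → met
3. manifest records absent → not met
4. closure/post-closure financial assurance $275,000 < $425,000 → not met
5. condition 'operates a transfer station' holds; spill-response drill 575 days ago vs limit 540 → not met
6. auto liability coverage $600,000 < $675,000 → not met
7. route audit 26 days ago vs limit 30 → met
8. pollution liability coverage $2,475,000 < $2,525,000 → not met
9. weight-scale calibration 261 days ago vs limit 270 → met
10. condition 'transports medical waste' holds; drivers with hazwaste endorsement 0 < 2 → not met
Not met: 1, 3, 4, 5, 6, 8, 10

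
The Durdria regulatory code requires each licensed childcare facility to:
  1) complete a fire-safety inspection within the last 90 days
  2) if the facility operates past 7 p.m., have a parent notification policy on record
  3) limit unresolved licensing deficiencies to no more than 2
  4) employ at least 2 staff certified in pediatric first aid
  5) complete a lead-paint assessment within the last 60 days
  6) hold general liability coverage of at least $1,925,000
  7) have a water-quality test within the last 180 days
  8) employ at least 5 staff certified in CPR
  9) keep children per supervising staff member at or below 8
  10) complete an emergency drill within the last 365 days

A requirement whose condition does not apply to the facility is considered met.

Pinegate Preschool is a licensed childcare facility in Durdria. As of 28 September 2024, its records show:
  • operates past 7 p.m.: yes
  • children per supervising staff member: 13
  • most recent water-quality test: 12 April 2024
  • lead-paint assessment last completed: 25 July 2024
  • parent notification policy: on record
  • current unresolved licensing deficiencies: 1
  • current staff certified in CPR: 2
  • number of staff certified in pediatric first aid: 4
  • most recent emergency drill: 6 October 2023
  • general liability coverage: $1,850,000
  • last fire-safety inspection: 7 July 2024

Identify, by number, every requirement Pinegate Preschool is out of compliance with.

1. fire-safety inspection 83 days ago vs limit 90 → met
2. condition 'operates past 7 p.m.' holds; parent notification policy present → met
3. unresolved licensing deficiencies 1 ≤ 2 → met
4. staff certified in pediatric first aid 4 ≥ 2 → met
5. lead-paint assessment 65 days ago vs limit 60 → not met
6. general liability coverage $1,850,000 < $1,925,000 → not met
7. water-quality test 169 days ago vs limit 180 → met
8. staff certified in CPR 2 < 5 → not met
9. children per supervising staff member 13 > 8 → not met
10. emergency drill 358 days ago vs limit 365 → met
Not met: 5, 6, 8, 9

5, 6, 8, 9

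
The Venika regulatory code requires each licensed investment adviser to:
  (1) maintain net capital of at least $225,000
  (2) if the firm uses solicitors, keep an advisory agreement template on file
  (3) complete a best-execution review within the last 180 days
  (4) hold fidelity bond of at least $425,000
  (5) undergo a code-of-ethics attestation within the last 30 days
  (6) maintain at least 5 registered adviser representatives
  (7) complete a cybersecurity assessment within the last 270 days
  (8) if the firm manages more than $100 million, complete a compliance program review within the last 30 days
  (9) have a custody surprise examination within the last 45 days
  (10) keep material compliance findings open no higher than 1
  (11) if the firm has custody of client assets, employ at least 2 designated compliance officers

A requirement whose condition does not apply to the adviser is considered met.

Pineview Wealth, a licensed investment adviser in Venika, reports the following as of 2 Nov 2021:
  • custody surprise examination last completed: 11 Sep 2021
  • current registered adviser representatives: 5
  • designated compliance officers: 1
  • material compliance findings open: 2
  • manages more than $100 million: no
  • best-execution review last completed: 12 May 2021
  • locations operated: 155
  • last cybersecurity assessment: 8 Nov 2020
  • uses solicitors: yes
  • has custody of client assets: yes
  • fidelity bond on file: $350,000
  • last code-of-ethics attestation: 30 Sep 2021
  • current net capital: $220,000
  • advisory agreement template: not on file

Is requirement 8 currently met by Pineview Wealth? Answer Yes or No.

Yes

8. condition 'manages more than $100 million' does not hold → requirement n/a → met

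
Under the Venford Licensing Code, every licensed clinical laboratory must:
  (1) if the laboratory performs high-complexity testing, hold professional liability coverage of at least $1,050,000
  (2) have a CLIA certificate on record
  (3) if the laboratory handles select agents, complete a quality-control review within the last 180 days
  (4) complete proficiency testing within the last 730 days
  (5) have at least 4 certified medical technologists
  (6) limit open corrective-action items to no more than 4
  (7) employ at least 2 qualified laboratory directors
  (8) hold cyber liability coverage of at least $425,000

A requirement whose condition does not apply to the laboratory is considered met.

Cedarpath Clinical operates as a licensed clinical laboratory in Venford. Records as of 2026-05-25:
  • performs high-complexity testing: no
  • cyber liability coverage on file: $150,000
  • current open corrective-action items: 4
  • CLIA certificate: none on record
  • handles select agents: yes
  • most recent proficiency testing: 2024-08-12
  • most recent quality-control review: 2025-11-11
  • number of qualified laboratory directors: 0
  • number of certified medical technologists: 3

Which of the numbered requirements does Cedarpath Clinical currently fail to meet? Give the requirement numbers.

2, 3, 5, 7, 8

1. condition 'performs high-complexity testing' does not hold → requirement n/a → met
2. CLIA certificate absent → not met
3. condition 'handles select agents' holds; quality-control review 195 days ago vs limit 180 → not met
4. proficiency testing 651 days ago vs limit 730 → met
5. certified medical technologists 3 < 4 → not met
6. open corrective-action items 4 ≤ 4 → met
7. qualified laboratory directors 0 < 2 → not met
8. cyber liability coverage $150,000 < $425,000 → not met
Not met: 2, 3, 5, 7, 8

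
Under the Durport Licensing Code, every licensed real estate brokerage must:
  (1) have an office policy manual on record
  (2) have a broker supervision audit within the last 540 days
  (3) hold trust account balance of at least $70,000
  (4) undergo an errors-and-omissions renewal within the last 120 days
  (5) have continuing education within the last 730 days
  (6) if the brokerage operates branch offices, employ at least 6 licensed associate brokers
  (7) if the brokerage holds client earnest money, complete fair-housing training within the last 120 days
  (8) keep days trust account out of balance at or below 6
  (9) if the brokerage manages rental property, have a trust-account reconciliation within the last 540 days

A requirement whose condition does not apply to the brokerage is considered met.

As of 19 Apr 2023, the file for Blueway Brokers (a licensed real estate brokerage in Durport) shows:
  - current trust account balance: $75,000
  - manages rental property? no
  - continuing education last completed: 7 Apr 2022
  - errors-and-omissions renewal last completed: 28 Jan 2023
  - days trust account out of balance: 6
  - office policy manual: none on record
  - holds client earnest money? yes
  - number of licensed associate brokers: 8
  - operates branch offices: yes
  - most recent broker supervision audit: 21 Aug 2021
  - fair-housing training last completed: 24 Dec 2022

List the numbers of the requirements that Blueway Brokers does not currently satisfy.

1, 2

1. office policy manual absent → not met
2. broker supervision audit 606 days ago vs limit 540 → not met
3. trust account balance $75,000 ≥ $70,000 → met
4. errors-and-omissions renewal 81 days ago vs limit 120 → met
5. continuing education 377 days ago vs limit 730 → met
6. condition 'operates branch offices' holds; licensed associate brokers 8 ≥ 6 → met
7. condition 'holds client earnest money' holds; fair-housing training 116 days ago vs limit 120 → met
8. days trust account out of balance 6 ≤ 6 → met
9. condition 'manages rental property' does not hold → requirement n/a → met
Not met: 1, 2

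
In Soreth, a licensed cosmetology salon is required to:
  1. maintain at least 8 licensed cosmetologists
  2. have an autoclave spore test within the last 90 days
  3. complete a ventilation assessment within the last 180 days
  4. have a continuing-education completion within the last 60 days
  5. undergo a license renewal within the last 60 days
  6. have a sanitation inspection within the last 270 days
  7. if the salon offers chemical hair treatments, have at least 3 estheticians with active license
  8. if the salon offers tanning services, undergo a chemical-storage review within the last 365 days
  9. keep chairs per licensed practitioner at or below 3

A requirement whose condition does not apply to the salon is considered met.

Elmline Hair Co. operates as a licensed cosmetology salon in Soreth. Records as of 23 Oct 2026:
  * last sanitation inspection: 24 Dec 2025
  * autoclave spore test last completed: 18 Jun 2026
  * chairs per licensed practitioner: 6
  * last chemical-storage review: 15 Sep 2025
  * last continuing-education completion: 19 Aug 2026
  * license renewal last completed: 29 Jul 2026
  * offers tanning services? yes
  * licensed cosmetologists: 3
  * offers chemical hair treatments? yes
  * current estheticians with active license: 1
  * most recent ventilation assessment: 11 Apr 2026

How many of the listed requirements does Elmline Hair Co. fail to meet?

9

1. licensed cosmetologists 3 < 8 → not met
2. autoclave spore test 127 days ago vs limit 90 → not met
3. ventilation assessment 195 days ago vs limit 180 → not met
4. continuing-education completion 65 days ago vs limit 60 → not met
5. license renewal 86 days ago vs limit 60 → not met
6. sanitation inspection 303 days ago vs limit 270 → not met
7. condition 'offers chemical hair treatments' holds; estheticians with active license 1 < 3 → not met
8. condition 'offers tanning services' holds; chemical-storage review 403 days ago vs limit 365 → not met
9. chairs per licensed practitioner 6 > 3 → not met
Not met: 9 of 9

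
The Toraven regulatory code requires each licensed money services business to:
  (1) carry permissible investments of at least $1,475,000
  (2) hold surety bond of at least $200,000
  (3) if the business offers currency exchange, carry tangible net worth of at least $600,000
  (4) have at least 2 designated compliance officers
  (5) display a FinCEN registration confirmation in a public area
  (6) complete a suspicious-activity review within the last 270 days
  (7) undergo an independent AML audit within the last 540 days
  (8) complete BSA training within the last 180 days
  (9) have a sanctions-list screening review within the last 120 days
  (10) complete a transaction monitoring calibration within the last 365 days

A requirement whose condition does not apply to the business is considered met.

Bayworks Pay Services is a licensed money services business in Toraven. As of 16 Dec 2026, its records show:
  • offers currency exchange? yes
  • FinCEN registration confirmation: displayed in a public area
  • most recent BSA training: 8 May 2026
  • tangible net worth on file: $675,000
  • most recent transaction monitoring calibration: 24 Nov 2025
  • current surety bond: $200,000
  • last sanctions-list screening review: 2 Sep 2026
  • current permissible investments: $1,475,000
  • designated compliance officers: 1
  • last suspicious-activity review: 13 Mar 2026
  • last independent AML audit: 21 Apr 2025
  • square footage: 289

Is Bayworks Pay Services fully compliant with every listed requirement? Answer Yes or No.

No

1. permissible investments $1,475,000 ≥ $1,475,000 → met
2. surety bond $200,000 ≥ $200,000 → met
3. condition 'offers currency exchange' holds; tangible net worth $675,000 ≥ $600,000 → met
4. designated compliance officers 1 < 2 → not met
5. FinCEN registration confirmation present → met
6. suspicious-activity review 278 days ago vs limit 270 → not met
7. independent AML audit 604 days ago vs limit 540 → not met
8. BSA training 222 days ago vs limit 180 → not met
9. sanctions-list screening review 105 days ago vs limit 120 → met
10. transaction monitoring calibration 387 days ago vs limit 365 → not met
Not met: 4, 6, 7, 8, 10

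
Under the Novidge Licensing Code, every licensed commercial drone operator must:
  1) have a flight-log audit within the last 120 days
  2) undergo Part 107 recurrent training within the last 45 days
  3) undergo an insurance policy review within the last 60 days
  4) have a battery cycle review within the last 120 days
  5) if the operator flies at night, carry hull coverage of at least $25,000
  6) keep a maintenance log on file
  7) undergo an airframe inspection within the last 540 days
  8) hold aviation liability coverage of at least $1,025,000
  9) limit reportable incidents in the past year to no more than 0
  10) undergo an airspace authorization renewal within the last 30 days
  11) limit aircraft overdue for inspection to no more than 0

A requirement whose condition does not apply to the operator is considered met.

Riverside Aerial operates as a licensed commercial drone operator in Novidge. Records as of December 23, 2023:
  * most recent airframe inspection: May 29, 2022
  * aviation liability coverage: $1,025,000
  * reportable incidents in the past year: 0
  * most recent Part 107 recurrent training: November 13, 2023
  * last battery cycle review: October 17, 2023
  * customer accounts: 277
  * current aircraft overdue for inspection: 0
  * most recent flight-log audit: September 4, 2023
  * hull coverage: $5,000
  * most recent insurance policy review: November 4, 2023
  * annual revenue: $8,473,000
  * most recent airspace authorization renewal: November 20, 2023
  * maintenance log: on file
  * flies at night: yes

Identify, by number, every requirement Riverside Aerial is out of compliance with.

5, 7, 10

1. flight-log audit 110 days ago vs limit 120 → met
2. Part 107 recurrent training 40 days ago vs limit 45 → met
3. insurance policy review 49 days ago vs limit 60 → met
4. battery cycle review 67 days ago vs limit 120 → met
5. condition 'flies at night' holds; hull coverage $5,000 < $25,000 → not met
6. maintenance log present → met
7. airframe inspection 573 days ago vs limit 540 → not met
8. aviation liability coverage $1,025,000 ≥ $1,025,000 → met
9. reportable incidents in the past year 0 ≤ 0 → met
10. airspace authorization renewal 33 days ago vs limit 30 → not met
11. aircraft overdue for inspection 0 ≤ 0 → met
Not met: 5, 7, 10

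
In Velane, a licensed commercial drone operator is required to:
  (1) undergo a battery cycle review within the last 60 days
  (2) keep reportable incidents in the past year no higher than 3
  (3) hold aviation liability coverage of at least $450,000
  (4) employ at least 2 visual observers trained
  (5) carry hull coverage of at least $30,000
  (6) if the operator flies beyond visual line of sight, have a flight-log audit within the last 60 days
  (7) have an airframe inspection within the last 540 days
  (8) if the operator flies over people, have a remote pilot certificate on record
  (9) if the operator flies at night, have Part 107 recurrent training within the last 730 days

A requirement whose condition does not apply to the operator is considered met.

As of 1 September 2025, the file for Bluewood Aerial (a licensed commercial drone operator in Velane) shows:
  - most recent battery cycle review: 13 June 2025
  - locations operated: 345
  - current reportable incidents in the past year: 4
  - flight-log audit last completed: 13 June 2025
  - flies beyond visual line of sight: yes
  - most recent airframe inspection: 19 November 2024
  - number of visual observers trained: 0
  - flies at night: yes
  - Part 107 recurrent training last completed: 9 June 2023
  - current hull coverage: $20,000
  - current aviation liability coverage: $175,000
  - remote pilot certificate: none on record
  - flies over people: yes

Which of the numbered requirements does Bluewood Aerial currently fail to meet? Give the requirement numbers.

1, 2, 3, 4, 5, 6, 8, 9

1. battery cycle review 80 days ago vs limit 60 → not met
2. reportable incidents in the past year 4 > 3 → not met
3. aviation liability coverage $175,000 < $450,000 → not met
4. visual observers trained 0 < 2 → not met
5. hull coverage $20,000 < $30,000 → not met
6. condition 'flies beyond visual line of sight' holds; flight-log audit 80 days ago vs limit 60 → not met
7. airframe inspection 286 days ago vs limit 540 → met
8. condition 'flies over people' holds; remote pilot certificate absent → not met
9. condition 'flies at night' holds; Part 107 recurrent training 815 days ago vs limit 730 → not met
Not met: 1, 2, 3, 4, 5, 6, 8, 9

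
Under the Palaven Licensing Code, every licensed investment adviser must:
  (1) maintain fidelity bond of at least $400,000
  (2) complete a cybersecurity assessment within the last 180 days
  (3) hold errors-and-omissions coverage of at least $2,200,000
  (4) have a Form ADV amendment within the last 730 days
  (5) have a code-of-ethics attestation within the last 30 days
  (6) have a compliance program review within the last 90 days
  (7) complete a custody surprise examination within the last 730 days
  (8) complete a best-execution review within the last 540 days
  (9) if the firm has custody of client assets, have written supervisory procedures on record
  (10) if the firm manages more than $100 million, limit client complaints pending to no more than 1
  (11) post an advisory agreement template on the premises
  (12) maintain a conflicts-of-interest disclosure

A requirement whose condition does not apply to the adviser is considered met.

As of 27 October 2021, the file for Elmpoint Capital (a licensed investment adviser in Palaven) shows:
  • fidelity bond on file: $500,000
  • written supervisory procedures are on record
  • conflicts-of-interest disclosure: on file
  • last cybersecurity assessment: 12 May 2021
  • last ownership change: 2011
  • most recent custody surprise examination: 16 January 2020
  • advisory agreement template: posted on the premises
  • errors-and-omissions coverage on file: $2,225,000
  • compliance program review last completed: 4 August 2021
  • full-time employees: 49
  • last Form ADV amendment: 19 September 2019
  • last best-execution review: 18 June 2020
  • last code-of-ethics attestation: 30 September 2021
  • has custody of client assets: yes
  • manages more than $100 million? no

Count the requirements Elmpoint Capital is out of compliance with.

1

1. fidelity bond $500,000 ≥ $400,000 → met
2. cybersecurity assessment 168 days ago vs limit 180 → met
3. errors-and-omissions coverage $2,225,000 ≥ $2,200,000 → met
4. Form ADV amendment 769 days ago vs limit 730 → not met
5. code-of-ethics attestation 27 days ago vs limit 30 → met
6. compliance program review 84 days ago vs limit 90 → met
7. custody surprise examination 650 days ago vs limit 730 → met
8. best-execution review 496 days ago vs limit 540 → met
9. condition 'has custody of client assets' holds; written supervisory procedures present → met
10. condition 'manages more than $100 million' does not hold → requirement n/a → met
11. advisory agreement template present → met
12. conflicts-of-interest disclosure present → met
Not met: 1 of 12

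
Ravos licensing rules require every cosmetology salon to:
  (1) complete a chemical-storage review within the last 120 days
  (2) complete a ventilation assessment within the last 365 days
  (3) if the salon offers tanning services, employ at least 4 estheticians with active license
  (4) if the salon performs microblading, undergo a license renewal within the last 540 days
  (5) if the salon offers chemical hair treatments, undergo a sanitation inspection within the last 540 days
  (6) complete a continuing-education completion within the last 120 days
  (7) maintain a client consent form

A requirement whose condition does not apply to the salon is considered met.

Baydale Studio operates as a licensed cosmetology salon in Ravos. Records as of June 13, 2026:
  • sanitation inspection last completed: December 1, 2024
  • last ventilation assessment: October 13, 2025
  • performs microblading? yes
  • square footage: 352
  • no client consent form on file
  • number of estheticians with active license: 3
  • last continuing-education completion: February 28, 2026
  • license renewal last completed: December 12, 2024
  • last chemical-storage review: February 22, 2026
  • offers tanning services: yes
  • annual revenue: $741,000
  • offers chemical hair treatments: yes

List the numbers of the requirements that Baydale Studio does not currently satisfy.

1. chemical-storage review 111 days ago vs limit 120 → met
2. ventilation assessment 243 days ago vs limit 365 → met
3. condition 'offers tanning services' holds; estheticians with active license 3 < 4 → not met
4. condition 'performs microblading' holds; license renewal 548 days ago vs limit 540 → not met
5. condition 'offers chemical hair treatments' holds; sanitation inspection 559 days ago vs limit 540 → not met
6. continuing-education completion 105 days ago vs limit 120 → met
7. client consent form absent → not met
Not met: 3, 4, 5, 7

3, 4, 5, 7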